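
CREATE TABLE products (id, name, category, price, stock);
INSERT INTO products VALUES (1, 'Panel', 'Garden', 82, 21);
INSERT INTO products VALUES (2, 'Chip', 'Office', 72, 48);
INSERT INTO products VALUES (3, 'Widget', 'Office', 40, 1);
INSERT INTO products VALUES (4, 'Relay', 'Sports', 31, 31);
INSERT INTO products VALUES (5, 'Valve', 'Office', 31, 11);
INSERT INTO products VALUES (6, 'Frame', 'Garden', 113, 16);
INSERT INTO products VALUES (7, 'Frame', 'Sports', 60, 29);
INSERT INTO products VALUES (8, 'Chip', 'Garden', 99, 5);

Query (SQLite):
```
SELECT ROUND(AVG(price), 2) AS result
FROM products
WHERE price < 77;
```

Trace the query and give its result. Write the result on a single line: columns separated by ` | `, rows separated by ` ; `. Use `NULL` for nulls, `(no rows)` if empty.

Rows where price < 77 → price values: [72, 40, 31, 31, 60].
AVG = 234 / 5 (rounded to 2 dp).

46.8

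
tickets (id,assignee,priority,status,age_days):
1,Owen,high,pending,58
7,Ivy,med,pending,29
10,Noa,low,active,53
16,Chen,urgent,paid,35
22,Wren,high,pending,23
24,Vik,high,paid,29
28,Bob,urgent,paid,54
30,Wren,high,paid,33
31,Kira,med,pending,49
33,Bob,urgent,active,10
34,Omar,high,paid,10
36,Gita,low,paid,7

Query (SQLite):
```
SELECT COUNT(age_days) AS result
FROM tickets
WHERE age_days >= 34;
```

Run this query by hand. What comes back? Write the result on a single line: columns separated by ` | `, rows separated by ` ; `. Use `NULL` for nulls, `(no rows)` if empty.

5

Rows where age_days >= 34 → age_days values: [58, 53, 35, 54, 49].
COUNT(age_days) counts non-NULL values → 5.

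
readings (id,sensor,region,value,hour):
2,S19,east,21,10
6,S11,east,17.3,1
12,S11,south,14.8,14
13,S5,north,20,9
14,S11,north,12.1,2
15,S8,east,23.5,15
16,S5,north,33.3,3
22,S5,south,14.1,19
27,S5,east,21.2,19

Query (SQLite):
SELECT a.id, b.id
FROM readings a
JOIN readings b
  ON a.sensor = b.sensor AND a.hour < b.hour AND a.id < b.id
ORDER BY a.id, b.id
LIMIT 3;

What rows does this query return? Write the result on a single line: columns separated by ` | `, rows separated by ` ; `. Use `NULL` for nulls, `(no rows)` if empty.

6 | 12 ; 6 | 14 ; 13 | 22

Pairs (a,b) with same sensor, a.hour < b.hour, a.id < b.id.
sensor groups: S11:{6,12,14} S19:{2} S5:{13,16,22,27} S8:{15}
Ordered by (a.id, b.id); first 3.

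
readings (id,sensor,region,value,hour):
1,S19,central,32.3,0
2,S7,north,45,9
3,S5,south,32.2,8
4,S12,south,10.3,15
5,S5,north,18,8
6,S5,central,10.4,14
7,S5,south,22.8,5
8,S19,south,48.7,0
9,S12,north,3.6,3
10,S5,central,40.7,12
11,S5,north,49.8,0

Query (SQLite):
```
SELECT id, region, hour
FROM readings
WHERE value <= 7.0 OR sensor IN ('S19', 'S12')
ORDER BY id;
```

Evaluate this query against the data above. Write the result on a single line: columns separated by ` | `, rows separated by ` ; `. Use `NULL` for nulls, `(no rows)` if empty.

value <= 7.0: ids {9}
sensor IN ('S19', 'S12'): ids {1, 4, 8, 9}
Combine with OR.

1 | central | 0 ; 4 | south | 15 ; 8 | south | 0 ; 9 | north | 3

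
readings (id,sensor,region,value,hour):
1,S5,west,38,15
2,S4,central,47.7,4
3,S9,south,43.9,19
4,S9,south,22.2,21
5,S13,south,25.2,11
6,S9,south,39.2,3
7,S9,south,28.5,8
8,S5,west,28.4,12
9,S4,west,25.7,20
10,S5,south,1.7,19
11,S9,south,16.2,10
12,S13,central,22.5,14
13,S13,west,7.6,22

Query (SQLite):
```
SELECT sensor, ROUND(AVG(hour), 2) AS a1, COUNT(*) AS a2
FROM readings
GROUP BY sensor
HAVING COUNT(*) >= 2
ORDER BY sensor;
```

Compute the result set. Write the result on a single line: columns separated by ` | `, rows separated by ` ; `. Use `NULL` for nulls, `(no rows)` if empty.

Group readings by sensor.
Per group compute: ROUND(AVG(hour), 2), COUNT(*).
HAVING: drop groups with fewer than 2 rows.
  S13: ids {5, 12, 13} → ROUND(AVG(hour), 2)=15.67, COUNT(*)=3
  S4: ids {2, 9} → ROUND(AVG(hour), 2)=12, COUNT(*)=2
  S5: ids {1, 8, 10} → ROUND(AVG(hour), 2)=15.33, COUNT(*)=3
  S9: ids {3, 4, 6, 7, 11} → ROUND(AVG(hour), 2)=12.2, COUNT(*)=5

S13 | 15.67 | 3 ; S4 | 12 | 2 ; S5 | 15.33 | 3 ; S9 | 12.2 | 5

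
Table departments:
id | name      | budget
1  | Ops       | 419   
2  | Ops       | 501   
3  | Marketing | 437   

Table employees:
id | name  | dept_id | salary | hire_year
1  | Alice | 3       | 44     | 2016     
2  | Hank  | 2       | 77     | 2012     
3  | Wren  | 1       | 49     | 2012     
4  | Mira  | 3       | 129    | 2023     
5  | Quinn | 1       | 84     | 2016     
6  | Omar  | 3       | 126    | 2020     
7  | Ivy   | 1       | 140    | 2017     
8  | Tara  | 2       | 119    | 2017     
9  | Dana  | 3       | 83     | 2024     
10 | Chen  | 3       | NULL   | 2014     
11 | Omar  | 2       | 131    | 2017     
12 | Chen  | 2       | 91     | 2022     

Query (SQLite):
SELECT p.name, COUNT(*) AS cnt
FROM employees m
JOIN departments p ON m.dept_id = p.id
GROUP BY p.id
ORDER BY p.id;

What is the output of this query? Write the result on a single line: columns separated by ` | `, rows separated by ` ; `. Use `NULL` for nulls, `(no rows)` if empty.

Ops | 3 ; Ops | 4 ; Marketing | 5

Join each employees row to its departments via dept_id.
Group joined rows by departments.id; compute COUNT(*) per group.
  1: ids {3, 5, 7} → COUNT(*)=3
  2: ids {2, 8, 11, 12} → COUNT(*)=4
  3: ids {1, 4, 6, 9, 10} → COUNT(*)=5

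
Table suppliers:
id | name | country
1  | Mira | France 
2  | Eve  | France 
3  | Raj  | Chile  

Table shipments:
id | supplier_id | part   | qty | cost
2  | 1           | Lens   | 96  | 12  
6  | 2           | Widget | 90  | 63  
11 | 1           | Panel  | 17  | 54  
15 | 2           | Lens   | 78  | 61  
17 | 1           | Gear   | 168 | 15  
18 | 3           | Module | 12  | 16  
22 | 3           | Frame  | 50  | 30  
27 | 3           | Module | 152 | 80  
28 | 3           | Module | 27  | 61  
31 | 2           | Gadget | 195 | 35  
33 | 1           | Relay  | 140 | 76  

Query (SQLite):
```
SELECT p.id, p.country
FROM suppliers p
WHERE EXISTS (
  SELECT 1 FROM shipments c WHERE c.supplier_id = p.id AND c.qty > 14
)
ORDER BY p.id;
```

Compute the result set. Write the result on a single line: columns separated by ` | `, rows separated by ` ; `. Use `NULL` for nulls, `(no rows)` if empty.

1 | France ; 2 | France ; 3 | Chile

For each suppliers row, check whether any shipments with matching supplier_id has qty > 14.
Keep rows where that is true.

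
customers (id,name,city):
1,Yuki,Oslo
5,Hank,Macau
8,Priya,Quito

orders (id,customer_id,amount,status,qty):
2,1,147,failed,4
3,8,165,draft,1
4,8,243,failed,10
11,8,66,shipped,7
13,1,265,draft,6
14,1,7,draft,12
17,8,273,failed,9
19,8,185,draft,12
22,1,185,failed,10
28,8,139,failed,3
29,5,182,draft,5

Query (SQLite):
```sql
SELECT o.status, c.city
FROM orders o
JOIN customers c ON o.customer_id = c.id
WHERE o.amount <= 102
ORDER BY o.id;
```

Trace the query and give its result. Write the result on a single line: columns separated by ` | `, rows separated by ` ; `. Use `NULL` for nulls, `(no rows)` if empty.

Each orders row matches the customers row where customer_id = customers.id.
Then keep rows with o.amount <= 102.

shipped | Quito ; draft | Oslo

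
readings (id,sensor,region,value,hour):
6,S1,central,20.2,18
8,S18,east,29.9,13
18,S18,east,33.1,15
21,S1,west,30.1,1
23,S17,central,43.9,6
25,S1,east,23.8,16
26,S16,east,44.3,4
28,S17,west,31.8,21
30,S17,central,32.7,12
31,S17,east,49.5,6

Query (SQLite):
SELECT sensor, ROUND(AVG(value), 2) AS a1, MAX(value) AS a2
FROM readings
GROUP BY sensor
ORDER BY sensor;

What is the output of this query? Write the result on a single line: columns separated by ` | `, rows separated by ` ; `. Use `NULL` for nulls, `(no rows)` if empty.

S1 | 24.7 | 30.1 ; S16 | 44.3 | 44.3 ; S17 | 39.48 | 49.5 ; S18 | 31.5 | 33.1

Group readings by sensor.
Per group compute: ROUND(AVG(value), 2), MAX(value).
  S1: ids {6, 21, 25} → ROUND(AVG(value), 2)=24.7, MAX(value)=30.1
  S16: ids {26} → ROUND(AVG(value), 2)=44.3, MAX(value)=44.3
  S17: ids {23, 28, 30, 31} → ROUND(AVG(value), 2)=39.48, MAX(value)=49.5
  S18: ids {8, 18} → ROUND(AVG(value), 2)=31.5, MAX(value)=33.1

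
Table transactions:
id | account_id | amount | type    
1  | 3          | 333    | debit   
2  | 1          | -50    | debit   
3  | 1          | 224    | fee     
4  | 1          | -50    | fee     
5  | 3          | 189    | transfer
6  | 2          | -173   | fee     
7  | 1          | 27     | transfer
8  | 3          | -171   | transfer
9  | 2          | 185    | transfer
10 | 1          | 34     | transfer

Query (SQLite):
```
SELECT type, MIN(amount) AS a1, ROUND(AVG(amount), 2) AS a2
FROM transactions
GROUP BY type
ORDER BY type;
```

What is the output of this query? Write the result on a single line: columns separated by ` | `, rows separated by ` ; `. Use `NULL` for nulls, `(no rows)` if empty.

debit | -50 | 141.5 ; fee | -173 | 0.33 ; transfer | -171 | 52.8

Group transactions by type.
Per group compute: MIN(amount), ROUND(AVG(amount), 2).
  debit: ids {1, 2} → MIN(amount)=-50, ROUND(AVG(amount), 2)=141.5
  fee: ids {3, 4, 6} → MIN(amount)=-173, ROUND(AVG(amount), 2)=0.33
  transfer: ids {5, 7, 8, 9, 10} → MIN(amount)=-171, ROUND(AVG(amount), 2)=52.8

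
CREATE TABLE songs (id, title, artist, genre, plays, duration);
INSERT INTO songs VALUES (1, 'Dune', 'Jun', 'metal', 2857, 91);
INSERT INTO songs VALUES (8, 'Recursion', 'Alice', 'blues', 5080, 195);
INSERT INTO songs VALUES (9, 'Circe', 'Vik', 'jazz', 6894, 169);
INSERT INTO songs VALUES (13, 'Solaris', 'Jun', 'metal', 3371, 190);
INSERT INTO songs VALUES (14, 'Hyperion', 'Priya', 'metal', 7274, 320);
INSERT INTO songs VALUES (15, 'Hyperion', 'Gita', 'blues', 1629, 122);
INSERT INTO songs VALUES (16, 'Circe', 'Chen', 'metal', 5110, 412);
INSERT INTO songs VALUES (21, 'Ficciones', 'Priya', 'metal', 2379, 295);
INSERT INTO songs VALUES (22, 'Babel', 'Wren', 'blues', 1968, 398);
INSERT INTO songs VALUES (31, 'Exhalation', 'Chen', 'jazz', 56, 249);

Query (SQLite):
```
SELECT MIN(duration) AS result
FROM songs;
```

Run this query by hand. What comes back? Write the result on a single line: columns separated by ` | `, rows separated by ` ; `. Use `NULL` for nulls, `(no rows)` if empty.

91

All duration values: [91, 195, 169, 190, 320, 122, 412, 295, 398, 249].
MIN of non-NULL values = 91.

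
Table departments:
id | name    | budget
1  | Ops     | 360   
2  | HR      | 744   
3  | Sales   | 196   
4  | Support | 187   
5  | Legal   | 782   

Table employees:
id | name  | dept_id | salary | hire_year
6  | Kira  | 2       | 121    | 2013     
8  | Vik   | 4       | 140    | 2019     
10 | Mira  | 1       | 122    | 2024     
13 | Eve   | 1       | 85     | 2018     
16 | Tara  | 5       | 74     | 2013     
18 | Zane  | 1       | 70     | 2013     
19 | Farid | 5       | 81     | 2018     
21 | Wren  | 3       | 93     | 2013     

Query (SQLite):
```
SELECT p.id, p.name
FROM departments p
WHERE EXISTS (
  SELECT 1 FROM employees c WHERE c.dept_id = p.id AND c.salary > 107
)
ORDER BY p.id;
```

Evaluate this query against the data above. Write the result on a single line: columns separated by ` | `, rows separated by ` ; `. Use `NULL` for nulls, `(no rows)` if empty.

1 | Ops ; 2 | HR ; 4 | Support

For each departments row, check whether any employees with matching dept_id has salary > 107.
Keep rows where that is true.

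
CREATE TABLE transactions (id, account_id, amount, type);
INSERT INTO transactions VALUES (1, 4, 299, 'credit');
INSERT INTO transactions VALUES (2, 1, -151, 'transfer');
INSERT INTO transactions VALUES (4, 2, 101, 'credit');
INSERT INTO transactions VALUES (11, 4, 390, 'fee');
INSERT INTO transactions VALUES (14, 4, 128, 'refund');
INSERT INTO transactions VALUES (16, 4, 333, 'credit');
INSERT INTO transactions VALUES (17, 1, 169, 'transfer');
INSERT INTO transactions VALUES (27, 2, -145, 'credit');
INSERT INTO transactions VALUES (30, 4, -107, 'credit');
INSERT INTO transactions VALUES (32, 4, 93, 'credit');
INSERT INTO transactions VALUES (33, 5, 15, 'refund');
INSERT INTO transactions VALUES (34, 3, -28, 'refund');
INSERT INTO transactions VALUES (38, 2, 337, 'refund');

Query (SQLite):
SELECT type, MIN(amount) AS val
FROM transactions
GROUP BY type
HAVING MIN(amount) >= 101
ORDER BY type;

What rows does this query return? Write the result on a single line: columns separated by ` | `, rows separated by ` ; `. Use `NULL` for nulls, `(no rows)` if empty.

Partition transactions by type; compute MIN(amount) within each group.
HAVING: keep groups where MIN(amount) >= 101.
  credit: ids {1, 4, 16, 27, 30, 32} → MIN(amount)=-145
  fee: ids {11} → MIN(amount)=390
  refund: ids {14, 33, 34, 38} → MIN(amount)=-28
  transfer: ids {2, 17} → MIN(amount)=-151

fee | 390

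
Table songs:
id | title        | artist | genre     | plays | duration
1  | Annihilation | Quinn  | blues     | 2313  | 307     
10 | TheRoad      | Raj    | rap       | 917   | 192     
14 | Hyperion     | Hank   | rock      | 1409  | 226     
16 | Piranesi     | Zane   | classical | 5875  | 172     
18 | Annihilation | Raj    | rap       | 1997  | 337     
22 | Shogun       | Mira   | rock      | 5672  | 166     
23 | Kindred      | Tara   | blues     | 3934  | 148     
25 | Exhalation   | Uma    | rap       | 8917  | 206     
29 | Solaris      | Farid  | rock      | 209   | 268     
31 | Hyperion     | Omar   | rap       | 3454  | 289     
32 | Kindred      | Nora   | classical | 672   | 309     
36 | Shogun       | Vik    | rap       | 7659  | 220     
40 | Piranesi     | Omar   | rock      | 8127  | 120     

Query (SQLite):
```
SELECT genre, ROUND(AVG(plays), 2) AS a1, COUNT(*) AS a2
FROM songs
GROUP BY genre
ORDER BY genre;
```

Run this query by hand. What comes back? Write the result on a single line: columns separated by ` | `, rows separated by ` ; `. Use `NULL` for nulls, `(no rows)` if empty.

Group songs by genre.
Per group compute: ROUND(AVG(plays), 2), COUNT(*).
  blues: ids {1, 23} → ROUND(AVG(plays), 2)=3123.5, COUNT(*)=2
  classical: ids {16, 32} → ROUND(AVG(plays), 2)=3273.5, COUNT(*)=2
  rap: ids {10, 18, 25, 31, 36} → ROUND(AVG(plays), 2)=4588.8, COUNT(*)=5
  rock: ids {14, 22, 29, 40} → ROUND(AVG(plays), 2)=3854.25, COUNT(*)=4

blues | 3123.5 | 2 ; classical | 3273.5 | 2 ; rap | 4588.8 | 5 ; rock | 3854.25 | 4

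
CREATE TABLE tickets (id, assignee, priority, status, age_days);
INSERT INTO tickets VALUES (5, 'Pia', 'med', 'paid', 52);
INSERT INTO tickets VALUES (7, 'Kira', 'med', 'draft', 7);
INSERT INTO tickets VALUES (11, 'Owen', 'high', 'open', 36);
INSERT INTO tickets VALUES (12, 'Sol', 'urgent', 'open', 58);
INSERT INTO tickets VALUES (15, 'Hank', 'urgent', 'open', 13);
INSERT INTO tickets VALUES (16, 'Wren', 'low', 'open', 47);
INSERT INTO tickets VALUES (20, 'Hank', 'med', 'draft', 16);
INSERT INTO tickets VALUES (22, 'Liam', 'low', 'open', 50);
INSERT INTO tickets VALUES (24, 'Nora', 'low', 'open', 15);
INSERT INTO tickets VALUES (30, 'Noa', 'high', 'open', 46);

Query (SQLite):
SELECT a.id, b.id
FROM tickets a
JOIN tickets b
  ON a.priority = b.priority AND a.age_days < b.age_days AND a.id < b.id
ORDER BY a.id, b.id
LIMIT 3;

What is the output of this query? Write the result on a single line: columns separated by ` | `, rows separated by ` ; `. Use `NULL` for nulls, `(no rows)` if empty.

Pairs (a,b) with same priority, a.age_days < b.age_days, a.id < b.id.
priority groups: high:{11,30} low:{16,22,24} med:{5,7,20} urgent:{12,15}
Ordered by (a.id, b.id); first 3.

7 | 20 ; 11 | 30 ; 16 | 22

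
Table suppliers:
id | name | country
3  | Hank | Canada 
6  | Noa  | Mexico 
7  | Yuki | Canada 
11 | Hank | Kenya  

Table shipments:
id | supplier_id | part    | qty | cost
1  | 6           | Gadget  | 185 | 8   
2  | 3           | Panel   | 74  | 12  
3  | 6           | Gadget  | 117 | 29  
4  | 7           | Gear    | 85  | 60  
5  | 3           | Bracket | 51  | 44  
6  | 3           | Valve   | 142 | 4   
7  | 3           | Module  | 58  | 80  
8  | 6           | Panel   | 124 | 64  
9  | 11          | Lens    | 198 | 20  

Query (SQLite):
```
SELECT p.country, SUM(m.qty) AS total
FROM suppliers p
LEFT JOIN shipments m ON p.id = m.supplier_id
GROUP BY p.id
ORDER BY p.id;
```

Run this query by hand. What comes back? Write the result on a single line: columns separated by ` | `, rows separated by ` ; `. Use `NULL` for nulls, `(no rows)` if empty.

LEFT JOIN keeps every suppliers row; unmatched ones get NULL for shipments columns.
Group by suppliers.id and compute SUM(m.qty). SUM over an all-NULL group is NULL.
  3: ids {2, 5, 6, 7} → SUM(m.qty)=325
  6: ids {1, 3, 8} → SUM(m.qty)=426
  7: ids {4} → SUM(m.qty)=85
  11: ids {9} → SUM(m.qty)=198

Canada | 325 ; Mexico | 426 ; Canada | 85 ; Kenya | 198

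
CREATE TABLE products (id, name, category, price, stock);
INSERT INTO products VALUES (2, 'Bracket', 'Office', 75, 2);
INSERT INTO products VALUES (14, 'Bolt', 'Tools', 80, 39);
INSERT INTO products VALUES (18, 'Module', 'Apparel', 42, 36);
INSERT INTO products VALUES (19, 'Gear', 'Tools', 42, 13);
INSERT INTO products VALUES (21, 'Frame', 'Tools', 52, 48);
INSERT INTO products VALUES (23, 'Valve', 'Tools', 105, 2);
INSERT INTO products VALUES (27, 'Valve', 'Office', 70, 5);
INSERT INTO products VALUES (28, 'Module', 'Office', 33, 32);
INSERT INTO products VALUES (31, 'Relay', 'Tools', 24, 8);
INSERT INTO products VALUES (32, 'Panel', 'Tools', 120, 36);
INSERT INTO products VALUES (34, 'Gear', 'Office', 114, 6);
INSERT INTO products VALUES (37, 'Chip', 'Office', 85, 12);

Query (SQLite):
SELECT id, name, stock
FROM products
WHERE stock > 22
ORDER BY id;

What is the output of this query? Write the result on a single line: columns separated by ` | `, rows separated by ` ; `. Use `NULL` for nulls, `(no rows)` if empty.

14 | Bolt | 39 ; 18 | Module | 36 ; 21 | Frame | 48 ; 28 | Module | 32 ; 32 | Panel | 36

stock > 22: ids {14, 18, 21, 28, 32}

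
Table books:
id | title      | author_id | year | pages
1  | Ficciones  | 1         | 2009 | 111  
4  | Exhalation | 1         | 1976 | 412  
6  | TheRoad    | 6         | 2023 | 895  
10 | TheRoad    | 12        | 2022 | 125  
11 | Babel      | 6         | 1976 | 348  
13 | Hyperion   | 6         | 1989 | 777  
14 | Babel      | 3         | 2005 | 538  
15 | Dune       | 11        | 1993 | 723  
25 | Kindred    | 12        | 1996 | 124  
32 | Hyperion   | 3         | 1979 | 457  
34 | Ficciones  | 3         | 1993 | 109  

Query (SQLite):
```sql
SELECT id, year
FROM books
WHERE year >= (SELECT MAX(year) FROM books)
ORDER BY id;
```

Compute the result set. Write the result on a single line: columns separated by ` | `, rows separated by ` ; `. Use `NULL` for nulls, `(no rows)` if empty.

6 | 2023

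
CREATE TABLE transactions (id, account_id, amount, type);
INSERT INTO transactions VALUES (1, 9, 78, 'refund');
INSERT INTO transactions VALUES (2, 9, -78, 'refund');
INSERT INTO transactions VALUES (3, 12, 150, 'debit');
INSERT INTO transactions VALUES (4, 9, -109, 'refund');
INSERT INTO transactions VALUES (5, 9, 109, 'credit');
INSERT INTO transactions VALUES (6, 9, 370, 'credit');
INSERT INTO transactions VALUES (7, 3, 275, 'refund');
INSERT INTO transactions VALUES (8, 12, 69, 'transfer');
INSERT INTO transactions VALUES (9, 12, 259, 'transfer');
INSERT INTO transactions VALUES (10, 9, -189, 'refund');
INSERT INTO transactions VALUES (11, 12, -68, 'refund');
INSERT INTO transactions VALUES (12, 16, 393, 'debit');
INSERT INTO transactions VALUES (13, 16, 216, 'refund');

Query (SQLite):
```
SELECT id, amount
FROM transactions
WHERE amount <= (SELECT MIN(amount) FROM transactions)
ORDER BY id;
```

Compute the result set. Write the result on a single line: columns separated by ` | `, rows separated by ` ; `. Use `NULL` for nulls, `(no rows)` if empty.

10 | -189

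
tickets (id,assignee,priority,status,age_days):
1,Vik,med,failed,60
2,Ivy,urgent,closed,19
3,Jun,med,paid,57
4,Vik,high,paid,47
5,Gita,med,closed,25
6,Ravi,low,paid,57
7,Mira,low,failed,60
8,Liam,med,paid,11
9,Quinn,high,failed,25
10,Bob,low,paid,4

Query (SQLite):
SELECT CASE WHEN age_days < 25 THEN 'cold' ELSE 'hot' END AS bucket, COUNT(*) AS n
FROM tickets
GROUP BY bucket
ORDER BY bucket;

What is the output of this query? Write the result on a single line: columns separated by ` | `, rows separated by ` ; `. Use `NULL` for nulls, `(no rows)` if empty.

Bucket rows by age_days < 25 → 'cold' else 'hot'; count each bucket.

cold | 3 ; hot | 7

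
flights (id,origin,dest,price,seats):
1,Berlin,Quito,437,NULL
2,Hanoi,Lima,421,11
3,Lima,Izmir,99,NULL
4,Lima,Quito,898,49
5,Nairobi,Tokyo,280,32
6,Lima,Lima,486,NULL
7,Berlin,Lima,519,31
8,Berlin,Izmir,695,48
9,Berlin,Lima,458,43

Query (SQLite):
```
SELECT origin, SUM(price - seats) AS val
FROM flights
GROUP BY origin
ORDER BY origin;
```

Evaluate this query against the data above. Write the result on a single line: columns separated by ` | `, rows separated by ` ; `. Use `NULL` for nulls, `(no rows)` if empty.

Berlin | 1550 ; Hanoi | 410 ; Lima | 849 ; Nairobi | 248

For each row compute price - seats.
Group by origin; take SUM of the expression per group.
  Berlin: ids {1, 7, 8, 9} → SUM(price - seats)=1550
  Hanoi: ids {2} → SUM(price - seats)=410
  Lima: ids {3, 4, 6} → SUM(price - seats)=849
  Nairobi: ids {5} → SUM(price - seats)=248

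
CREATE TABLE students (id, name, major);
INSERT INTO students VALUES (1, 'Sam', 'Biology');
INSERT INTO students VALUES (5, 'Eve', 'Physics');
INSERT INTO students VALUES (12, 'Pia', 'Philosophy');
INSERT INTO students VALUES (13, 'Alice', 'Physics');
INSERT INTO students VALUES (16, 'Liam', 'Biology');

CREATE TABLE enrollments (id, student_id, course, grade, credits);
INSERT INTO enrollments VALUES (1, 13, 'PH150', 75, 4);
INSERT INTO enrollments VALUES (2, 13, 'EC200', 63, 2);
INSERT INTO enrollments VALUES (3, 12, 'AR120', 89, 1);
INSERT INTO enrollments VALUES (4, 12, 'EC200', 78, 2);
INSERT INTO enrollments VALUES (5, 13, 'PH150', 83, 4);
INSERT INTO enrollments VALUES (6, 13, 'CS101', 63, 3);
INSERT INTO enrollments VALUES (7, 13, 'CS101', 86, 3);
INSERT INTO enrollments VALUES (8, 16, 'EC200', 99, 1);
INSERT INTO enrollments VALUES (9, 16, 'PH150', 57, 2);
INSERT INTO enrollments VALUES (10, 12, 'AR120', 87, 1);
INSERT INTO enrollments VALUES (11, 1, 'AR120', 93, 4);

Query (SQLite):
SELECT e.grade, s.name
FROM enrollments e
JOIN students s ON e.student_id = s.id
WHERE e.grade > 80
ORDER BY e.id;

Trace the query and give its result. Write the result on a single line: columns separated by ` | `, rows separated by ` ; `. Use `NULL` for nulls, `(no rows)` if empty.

Each enrollments row matches the students row where student_id = students.id.
Then keep rows with e.grade > 80.

89 | Pia ; 83 | Alice ; 86 | Alice ; 99 | Liam ; 87 | Pia ; 93 | Sam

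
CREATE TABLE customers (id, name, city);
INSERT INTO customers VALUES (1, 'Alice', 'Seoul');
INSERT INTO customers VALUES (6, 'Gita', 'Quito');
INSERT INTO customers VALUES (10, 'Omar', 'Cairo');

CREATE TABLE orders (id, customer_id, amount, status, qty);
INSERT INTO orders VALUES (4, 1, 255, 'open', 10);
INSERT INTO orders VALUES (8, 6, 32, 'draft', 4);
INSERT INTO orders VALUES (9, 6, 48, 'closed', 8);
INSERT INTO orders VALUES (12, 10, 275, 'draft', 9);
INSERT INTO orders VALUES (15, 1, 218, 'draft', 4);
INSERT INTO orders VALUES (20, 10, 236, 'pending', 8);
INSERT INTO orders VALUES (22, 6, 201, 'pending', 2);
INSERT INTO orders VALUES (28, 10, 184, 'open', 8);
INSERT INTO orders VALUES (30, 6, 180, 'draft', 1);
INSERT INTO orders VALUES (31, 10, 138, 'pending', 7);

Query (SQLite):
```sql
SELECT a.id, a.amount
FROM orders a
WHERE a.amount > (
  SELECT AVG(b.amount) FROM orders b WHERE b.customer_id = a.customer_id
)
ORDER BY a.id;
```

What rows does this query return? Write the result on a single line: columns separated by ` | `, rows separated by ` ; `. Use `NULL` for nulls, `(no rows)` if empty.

4 | 255 ; 12 | 275 ; 20 | 236 ; 22 | 201 ; 30 | 180

For each orders row a, compute AVG(amount) over rows sharing a.customer_id.
Keep row a if a.amount > that per-group AVG.
  customer_id=1: AVG(amount) = 236.5
  customer_id=6: AVG(amount) = 115.25
  customer_id=10: AVG(amount) = 208.25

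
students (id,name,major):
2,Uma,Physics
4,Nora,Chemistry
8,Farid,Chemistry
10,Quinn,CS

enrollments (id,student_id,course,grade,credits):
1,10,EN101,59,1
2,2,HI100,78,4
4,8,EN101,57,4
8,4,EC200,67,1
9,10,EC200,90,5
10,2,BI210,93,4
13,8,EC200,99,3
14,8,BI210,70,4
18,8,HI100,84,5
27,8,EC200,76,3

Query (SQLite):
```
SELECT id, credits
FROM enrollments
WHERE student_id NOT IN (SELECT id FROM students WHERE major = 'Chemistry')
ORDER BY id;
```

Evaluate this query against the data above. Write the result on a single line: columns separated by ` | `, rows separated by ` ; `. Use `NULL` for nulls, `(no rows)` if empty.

1 | 1 ; 2 | 4 ; 9 | 5 ; 10 | 4

Inner query: students.id where major = 'Chemistry'.
Outer: keep enrollments rows whose student_id is not in that set.
Inner query → {4, 8}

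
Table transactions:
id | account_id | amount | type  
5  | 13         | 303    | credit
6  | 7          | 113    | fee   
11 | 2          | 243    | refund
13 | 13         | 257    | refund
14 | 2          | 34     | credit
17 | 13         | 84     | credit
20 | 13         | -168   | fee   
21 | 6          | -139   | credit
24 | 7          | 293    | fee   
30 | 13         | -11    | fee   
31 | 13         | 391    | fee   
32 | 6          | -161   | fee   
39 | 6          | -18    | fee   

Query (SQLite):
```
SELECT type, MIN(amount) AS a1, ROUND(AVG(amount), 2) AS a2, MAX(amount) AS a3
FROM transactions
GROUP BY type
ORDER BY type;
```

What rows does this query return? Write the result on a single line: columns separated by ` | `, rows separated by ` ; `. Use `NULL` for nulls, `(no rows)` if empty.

credit | -139 | 70.5 | 303 ; fee | -168 | 62.71 | 391 ; refund | 243 | 250 | 257

Group transactions by type.
Per group compute: MIN(amount), ROUND(AVG(amount), 2), MAX(amount).
  credit: ids {5, 14, 17, 21} → MIN(amount)=-139, ROUND(AVG(amount), 2)=70.5, MAX(amount)=303
  fee: ids {6, 20, 24, 30, 31, 32, 39} → MIN(amount)=-168, ROUND(AVG(amount), 2)=62.71, MAX(amount)=391
  refund: ids {11, 13} → MIN(amount)=243, ROUND(AVG(amount), 2)=250, MAX(amount)=257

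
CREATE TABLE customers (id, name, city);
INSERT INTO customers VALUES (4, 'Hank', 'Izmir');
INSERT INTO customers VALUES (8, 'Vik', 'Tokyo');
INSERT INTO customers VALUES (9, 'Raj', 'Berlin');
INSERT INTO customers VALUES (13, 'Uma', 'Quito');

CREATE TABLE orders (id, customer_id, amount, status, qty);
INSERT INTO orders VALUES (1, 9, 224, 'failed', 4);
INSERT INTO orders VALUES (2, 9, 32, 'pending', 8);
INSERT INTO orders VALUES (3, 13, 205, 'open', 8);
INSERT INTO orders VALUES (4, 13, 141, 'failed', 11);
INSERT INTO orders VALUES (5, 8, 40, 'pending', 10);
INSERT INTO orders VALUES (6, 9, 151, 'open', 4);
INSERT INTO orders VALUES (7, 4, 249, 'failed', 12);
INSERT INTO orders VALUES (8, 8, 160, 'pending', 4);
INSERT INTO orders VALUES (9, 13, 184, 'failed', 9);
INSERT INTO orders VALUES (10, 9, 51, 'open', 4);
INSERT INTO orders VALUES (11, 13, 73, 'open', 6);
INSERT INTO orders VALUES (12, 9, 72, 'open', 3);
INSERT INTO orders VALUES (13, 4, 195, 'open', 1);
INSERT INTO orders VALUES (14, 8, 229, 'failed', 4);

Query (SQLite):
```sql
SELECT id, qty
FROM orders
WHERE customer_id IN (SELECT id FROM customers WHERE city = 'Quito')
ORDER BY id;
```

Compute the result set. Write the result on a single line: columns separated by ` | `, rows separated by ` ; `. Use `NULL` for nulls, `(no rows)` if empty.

3 | 8 ; 4 | 11 ; 9 | 9 ; 11 | 6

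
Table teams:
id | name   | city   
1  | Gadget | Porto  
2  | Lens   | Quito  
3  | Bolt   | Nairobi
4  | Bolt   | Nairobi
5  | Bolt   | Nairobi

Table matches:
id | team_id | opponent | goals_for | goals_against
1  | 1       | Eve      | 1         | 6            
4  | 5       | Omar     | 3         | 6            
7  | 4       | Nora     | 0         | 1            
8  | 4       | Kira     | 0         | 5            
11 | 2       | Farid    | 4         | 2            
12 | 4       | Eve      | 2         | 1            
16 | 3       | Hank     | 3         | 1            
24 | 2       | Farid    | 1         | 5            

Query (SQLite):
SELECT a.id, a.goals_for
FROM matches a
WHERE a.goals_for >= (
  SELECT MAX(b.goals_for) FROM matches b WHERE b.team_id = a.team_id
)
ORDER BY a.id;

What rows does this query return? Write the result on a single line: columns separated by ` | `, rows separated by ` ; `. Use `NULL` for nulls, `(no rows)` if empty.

1 | 1 ; 4 | 3 ; 11 | 4 ; 12 | 2 ; 16 | 3

For each matches row a, compute MAX(goals_for) over rows sharing a.team_id.
Keep row a if a.goals_for >= that per-group MAX.
  team_id=1: MAX(goals_for) = 1
  team_id=2: MAX(goals_for) = 4
  team_id=3: MAX(goals_for) = 3
  team_id=4: MAX(goals_for) = 2
  team_id=5: MAX(goals_for) = 3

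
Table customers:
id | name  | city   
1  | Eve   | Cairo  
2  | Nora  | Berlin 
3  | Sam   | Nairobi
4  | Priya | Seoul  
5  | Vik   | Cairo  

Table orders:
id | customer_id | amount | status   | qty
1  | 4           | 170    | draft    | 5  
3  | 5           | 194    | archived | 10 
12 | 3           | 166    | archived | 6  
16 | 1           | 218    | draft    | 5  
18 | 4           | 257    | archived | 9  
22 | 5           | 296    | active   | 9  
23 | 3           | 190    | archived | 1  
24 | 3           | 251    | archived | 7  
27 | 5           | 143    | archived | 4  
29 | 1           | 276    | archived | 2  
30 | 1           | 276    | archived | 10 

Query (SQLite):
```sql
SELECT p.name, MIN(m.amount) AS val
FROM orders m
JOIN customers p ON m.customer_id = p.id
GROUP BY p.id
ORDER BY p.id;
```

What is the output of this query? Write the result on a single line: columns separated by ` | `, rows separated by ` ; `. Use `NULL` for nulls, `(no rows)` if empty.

Join each orders row to its customers via customer_id.
Group joined rows by customers.id; compute MIN(m.amount) per group.
  1: ids {16, 29, 30} → MIN(m.amount)=218
  3: ids {12, 23, 24} → MIN(m.amount)=166
  4: ids {1, 18} → MIN(m.amount)=170
  5: ids {3, 22, 27} → MIN(m.amount)=143

Eve | 218 ; Sam | 166 ; Priya | 170 ; Vik | 143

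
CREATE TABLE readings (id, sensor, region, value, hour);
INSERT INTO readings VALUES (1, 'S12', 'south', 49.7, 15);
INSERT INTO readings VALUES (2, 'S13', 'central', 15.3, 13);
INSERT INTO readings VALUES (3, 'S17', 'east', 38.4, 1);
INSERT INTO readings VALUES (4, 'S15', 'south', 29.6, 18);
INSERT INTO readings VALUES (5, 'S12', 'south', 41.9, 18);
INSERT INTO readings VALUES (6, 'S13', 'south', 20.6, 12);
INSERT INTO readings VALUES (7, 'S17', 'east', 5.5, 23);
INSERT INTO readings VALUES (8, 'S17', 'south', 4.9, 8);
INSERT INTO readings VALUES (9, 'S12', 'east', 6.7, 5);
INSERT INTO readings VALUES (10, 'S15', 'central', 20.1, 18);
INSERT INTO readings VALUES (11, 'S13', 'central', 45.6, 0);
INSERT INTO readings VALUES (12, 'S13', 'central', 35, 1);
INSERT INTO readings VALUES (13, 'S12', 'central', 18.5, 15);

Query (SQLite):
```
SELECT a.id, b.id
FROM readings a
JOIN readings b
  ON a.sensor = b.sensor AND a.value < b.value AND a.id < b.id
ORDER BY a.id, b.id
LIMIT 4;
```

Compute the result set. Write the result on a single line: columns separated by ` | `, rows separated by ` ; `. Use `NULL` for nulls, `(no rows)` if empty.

2 | 6 ; 2 | 11 ; 2 | 12 ; 6 | 11

Pairs (a,b) with same sensor, a.value < b.value, a.id < b.id.
sensor groups: S12:{1,5,9,13} S13:{2,6,11,12} S15:{4,10} S17:{3,7,8}
Ordered by (a.id, b.id); first 4.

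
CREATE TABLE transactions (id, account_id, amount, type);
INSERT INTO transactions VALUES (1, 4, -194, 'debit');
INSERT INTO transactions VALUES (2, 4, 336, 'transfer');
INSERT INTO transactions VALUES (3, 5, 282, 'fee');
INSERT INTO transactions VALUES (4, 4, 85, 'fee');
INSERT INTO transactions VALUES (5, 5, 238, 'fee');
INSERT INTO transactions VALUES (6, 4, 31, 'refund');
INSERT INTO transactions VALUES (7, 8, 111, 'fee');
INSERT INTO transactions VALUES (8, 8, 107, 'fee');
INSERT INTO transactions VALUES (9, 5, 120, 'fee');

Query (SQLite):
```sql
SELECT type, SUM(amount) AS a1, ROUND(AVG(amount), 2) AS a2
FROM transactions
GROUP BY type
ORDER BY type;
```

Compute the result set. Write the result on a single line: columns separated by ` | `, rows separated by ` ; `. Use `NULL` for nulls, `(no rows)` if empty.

debit | -194 | -194 ; fee | 943 | 157.17 ; refund | 31 | 31 ; transfer | 336 | 336

Group transactions by type.
Per group compute: SUM(amount), ROUND(AVG(amount), 2).
  debit: ids {1} → SUM(amount)=-194, ROUND(AVG(amount), 2)=-194
  fee: ids {3, 4, 5, 7, 8, 9} → SUM(amount)=943, ROUND(AVG(amount), 2)=157.17
  refund: ids {6} → SUM(amount)=31, ROUND(AVG(amount), 2)=31
  transfer: ids {2} → SUM(amount)=336, ROUND(AVG(amount), 2)=336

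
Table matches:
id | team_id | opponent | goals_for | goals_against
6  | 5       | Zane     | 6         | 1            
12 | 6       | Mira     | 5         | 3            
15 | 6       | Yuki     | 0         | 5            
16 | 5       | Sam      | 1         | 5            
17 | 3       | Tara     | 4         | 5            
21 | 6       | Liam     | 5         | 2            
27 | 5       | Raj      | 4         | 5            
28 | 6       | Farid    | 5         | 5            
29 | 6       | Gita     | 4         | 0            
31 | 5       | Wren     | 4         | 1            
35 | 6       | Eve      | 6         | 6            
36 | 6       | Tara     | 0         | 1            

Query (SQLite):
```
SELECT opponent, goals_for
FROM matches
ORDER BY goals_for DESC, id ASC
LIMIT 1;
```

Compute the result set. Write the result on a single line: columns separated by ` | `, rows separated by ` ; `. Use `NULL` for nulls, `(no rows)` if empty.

Zane | 6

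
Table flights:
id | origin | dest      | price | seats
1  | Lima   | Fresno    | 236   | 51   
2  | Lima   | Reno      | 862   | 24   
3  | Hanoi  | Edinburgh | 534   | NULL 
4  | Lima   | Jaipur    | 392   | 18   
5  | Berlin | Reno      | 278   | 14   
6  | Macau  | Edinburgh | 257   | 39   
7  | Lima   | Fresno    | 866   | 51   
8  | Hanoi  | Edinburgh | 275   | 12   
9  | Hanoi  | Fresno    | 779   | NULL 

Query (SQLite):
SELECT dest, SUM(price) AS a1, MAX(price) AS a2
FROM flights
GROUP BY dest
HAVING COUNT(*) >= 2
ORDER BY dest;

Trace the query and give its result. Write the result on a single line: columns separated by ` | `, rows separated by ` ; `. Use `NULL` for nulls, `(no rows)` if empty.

Group flights by dest.
Per group compute: SUM(price), MAX(price).
HAVING: drop groups with fewer than 2 rows.
  Edinburgh: ids {3, 6, 8} → SUM(price)=1066, MAX(price)=534
  Fresno: ids {1, 7, 9} → SUM(price)=1881, MAX(price)=866
  Jaipur: ids {4} → SUM(price)=392, MAX(price)=392
  Reno: ids {2, 5} → SUM(price)=1140, MAX(price)=862

Edinburgh | 1066 | 534 ; Fresno | 1881 | 866 ; Reno | 1140 | 862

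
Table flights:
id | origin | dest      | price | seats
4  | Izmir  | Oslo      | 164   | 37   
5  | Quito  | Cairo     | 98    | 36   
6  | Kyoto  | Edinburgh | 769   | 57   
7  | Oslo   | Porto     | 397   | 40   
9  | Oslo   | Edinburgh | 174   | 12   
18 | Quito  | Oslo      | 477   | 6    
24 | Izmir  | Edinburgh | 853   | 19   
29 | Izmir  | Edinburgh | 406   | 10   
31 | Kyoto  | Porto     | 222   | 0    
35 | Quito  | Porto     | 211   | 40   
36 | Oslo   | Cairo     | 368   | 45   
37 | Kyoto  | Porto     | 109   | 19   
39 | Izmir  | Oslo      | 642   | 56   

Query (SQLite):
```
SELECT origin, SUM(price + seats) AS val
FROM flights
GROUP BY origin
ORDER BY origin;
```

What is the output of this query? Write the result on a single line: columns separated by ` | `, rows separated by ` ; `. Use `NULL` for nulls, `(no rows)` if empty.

For each row compute price + seats.
Group by origin; take SUM of the expression per group.
  Izmir: ids {4, 24, 29, 39} → SUM(price + seats)=2187
  Kyoto: ids {6, 31, 37} → SUM(price + seats)=1176
  Oslo: ids {7, 9, 36} → SUM(price + seats)=1036
  Quito: ids {5, 18, 35} → SUM(price + seats)=868

Izmir | 2187 ; Kyoto | 1176 ; Oslo | 1036 ; Quito | 868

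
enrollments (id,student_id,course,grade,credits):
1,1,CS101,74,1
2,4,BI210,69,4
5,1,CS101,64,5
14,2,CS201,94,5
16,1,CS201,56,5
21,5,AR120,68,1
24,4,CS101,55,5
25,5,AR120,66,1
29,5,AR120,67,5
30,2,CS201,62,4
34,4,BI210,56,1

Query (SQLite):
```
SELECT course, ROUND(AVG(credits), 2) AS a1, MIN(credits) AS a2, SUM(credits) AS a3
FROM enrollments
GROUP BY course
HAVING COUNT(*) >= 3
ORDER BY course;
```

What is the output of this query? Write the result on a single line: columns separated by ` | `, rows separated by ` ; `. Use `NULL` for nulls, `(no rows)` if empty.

Group enrollments by course.
Per group compute: ROUND(AVG(credits), 2), MIN(credits), SUM(credits).
HAVING: drop groups with fewer than 3 rows.
  AR120: ids {21, 25, 29} → ROUND(AVG(credits), 2)=2.33, MIN(credits)=1, SUM(credits)=7
  BI210: ids {2, 34} → ROUND(AVG(credits), 2)=2.5, MIN(credits)=1, SUM(credits)=5
  CS101: ids {1, 5, 24} → ROUND(AVG(credits), 2)=3.67, MIN(credits)=1, SUM(credits)=11
  CS201: ids {14, 16, 30} → ROUND(AVG(credits), 2)=4.67, MIN(credits)=4, SUM(credits)=14

AR120 | 2.33 | 1 | 7 ; CS101 | 3.67 | 1 | 11 ; CS201 | 4.67 | 4 | 14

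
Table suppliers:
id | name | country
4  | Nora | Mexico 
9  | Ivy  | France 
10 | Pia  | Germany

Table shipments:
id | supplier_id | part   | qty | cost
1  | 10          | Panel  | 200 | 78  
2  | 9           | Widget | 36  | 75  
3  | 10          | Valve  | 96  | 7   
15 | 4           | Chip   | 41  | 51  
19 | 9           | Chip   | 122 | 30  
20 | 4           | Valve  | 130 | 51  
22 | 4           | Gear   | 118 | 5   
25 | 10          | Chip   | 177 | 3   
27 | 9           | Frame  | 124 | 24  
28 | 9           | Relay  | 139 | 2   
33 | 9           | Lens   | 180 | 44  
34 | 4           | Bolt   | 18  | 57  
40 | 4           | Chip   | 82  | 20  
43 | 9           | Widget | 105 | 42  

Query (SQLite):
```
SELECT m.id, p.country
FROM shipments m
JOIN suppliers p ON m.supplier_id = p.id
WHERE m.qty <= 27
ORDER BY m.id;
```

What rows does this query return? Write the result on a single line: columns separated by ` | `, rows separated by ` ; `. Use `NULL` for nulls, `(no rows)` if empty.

34 | Mexico

Each shipments row matches the suppliers row where supplier_id = suppliers.id.
Then keep rows with m.qty <= 27.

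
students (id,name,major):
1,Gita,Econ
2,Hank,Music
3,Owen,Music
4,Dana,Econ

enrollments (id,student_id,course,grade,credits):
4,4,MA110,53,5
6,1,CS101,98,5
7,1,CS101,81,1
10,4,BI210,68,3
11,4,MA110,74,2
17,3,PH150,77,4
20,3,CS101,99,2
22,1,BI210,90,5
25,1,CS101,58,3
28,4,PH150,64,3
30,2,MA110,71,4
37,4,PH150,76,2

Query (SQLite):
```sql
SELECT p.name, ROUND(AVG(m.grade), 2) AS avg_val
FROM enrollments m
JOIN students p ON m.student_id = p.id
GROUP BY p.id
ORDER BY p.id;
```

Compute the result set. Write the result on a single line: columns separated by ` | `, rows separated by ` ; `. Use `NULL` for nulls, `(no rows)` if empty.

Join each enrollments row to its students via student_id.
Group joined rows by students.id; compute ROUND(AVG(m.grade), 2) per group.
  1: ids {6, 7, 22, 25} → ROUND(AVG(m.grade), 2)=81.75
  2: ids {30} → ROUND(AVG(m.grade), 2)=71
  3: ids {17, 20} → ROUND(AVG(m.grade), 2)=88
  4: ids {4, 10, 11, 28, 37} → ROUND(AVG(m.grade), 2)=67

Gita | 81.75 ; Hank | 71 ; Owen | 88 ; Dana | 67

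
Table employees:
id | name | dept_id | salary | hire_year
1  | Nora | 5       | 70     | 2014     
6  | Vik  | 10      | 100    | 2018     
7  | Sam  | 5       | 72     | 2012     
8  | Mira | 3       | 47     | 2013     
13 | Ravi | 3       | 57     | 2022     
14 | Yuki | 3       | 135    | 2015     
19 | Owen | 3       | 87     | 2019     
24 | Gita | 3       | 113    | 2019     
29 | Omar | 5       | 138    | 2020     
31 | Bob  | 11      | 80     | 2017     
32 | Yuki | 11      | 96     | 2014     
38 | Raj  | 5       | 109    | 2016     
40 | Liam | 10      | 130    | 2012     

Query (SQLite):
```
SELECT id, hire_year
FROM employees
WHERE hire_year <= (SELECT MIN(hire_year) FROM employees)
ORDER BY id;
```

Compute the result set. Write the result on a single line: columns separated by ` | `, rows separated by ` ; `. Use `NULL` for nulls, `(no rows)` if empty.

Scalar subquery: MIN(hire_year) over all employees rows = 2012.
Keep rows where hire_year <= that value.

7 | 2012 ; 40 | 2012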